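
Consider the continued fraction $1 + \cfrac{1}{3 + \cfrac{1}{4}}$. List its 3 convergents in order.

1/1, 4/3, 17/13

Using the convergent recurrence p_i = a_i*p_{i-1} + p_{i-2}, q_i = a_i*q_{i-1} + q_{i-2} with p_{-2}=0, p_{-1}=1, q_{-2}=1, q_{-1}=0:
  i=0: a_0=1, p_0 = 1*1 + 0 = 1, q_0 = 1*0 + 1 = 1.
  i=1: a_1=3, p_1 = 3*1 + 1 = 4, q_1 = 3*1 + 0 = 3.
  i=2: a_2=4, p_2 = 4*4 + 1 = 17, q_2 = 4*3 + 1 = 13.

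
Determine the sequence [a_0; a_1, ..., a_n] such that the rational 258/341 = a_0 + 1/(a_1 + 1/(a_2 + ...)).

Run the Euclidean algorithm on 258 and 341; the successive quotients are the partial quotients a_0, a_1, ... (each step inverts the fractional part left over by the previous one):
  258 = 0*341 + 258, so a_0 = 0.
  341 = 1*258 + 83, so a_1 = 1.
  258 = 3*83 + 9, so a_2 = 3.
  83 = 9*9 + 2, so a_3 = 9.
  9 = 4*2 + 1, so a_4 = 4.
  2 = 2*1 + 0, so a_5 = 2.
The remainder reaches 0 after 6 divisions, so the expansion has 6 partial quotients, read off in order.

[0; 1, 3, 9, 4, 2]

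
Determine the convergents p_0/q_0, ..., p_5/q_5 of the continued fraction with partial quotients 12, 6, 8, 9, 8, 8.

Using the convergent recurrence p_i = a_i*p_{i-1} + p_{i-2}, q_i = a_i*q_{i-1} + q_{i-2} with p_{-2}=0, p_{-1}=1, q_{-2}=1, q_{-1}=0:
  i=0: a_0=12, p_0 = 12*1 + 0 = 12, q_0 = 12*0 + 1 = 1.
  i=1: a_1=6, p_1 = 6*12 + 1 = 73, q_1 = 6*1 + 0 = 6.
  i=2: a_2=8, p_2 = 8*73 + 12 = 596, q_2 = 8*6 + 1 = 49.
  i=3: a_3=9, p_3 = 9*596 + 73 = 5437, q_3 = 9*49 + 6 = 447.
  i=4: a_4=8, p_4 = 8*5437 + 596 = 44092, q_4 = 8*447 + 49 = 3625.
  i=5: a_5=8, p_5 = 8*44092 + 5437 = 358173, q_5 = 8*3625 + 447 = 29447.

12/1, 73/6, 596/49, 5437/447, 44092/3625, 358173/29447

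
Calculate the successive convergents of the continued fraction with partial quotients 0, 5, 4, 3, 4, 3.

Using the convergent recurrence p_i = a_i*p_{i-1} + p_{i-2}, q_i = a_i*q_{i-1} + q_{i-2} with p_{-2}=0, p_{-1}=1, q_{-2}=1, q_{-1}=0:
  i=0: a_0=0, p_0 = 0*1 + 0 = 0, q_0 = 0*0 + 1 = 1.
  i=1: a_1=5, p_1 = 5*0 + 1 = 1, q_1 = 5*1 + 0 = 5.
  i=2: a_2=4, p_2 = 4*1 + 0 = 4, q_2 = 4*5 + 1 = 21.
  i=3: a_3=3, p_3 = 3*4 + 1 = 13, q_3 = 3*21 + 5 = 68.
  i=4: a_4=4, p_4 = 4*13 + 4 = 56, q_4 = 4*68 + 21 = 293.
  i=5: a_5=3, p_5 = 3*56 + 13 = 181, q_5 = 3*293 + 68 = 947.

0/1, 1/5, 4/21, 13/68, 56/293, 181/947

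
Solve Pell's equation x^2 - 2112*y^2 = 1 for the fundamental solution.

(x, y) = (1057, 23)

First expand sqrt(2112) as a continued fraction. With x_i = (sqrt(2112) + m_i)/d_i and (m_0, d_0) = (0, 1): a_0 = floor(sqrt(2112)) = 45, since 45^2 = 2025 <= 2112 < 2116 = 46^2.
Iterate m_{i+1} = d_i*a_i - m_i, d_{i+1} = (2112 - m_{i+1}^2)/d_i, a_{i+1} = floor((a_0 + m_{i+1})/d_{i+1}):
  m_1 = 1*45 - 0 = 45, d_1 = (2112 - 45^2)/1 = 87/1 = 87, a_1 = floor((45 + 45)/87) = 1.
  m_2 = 87*1 - 45 = 42, d_2 = (2112 - 42^2)/87 = 348/87 = 4, a_2 = floor((45 + 42)/4) = 21.
  m_3 = 4*21 - 42 = 42, d_3 = (2112 - 42^2)/4 = 348/4 = 87, a_3 = floor((45 + 42)/87) = 1.
  m_4 = 87*1 - 42 = 45, d_4 = (2112 - 45^2)/87 = 87/87 = 1, a_4 = floor((45 + 45)/1) = 90.
  m_5 = 1*90 - 45 = 45, d_5 = (2112 - 45^2)/1 = 87/1 = 87: (m_5, d_5) = (m_1, d_1) = (45, 87), so from here the quotients repeat a_1, ..., a_4; the period length is 4.
So sqrt(2112) = [45; (1, 21, 1, 90)] with period length k = 4.
k is even, so the fundamental solution of x^2 - 2112y^2 = 1 is (p_{k-1}, q_{k-1}) = (p_3, q_3); compute convergents through index 3.
Convergents (p_i = a_i*p_{i-1} + p_{i-2}, q_i = a_i*q_{i-1} + q_{i-2} with p_{-2}=0, p_{-1}=1, q_{-2}=1, q_{-1}=0):
  i=0: a_0=45, p_0 = 45*1 + 0 = 45, q_0 = 45*0 + 1 = 1.
  i=1: a_1=1, p_1 = 1*45 + 1 = 46, q_1 = 1*1 + 0 = 1.
  i=2: a_2=21, p_2 = 21*46 + 45 = 1011, q_2 = 21*1 + 1 = 22.
  i=3: a_3=1, p_3 = 1*1011 + 46 = 1057, q_3 = 1*22 + 1 = 23.
Check: 1057^2 - 2112*23^2 = 1117249 - 1117248 = 1, so (x, y) = (1057, 23) solves the equation, and by the theorem it is the least positive solution.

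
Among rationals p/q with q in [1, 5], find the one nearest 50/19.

Expand x = 50/19 as a continued fraction with the Euclidean algorithm:
  50 = 2*19 + 12, so a_0 = 2.
  19 = 1*12 + 7, so a_1 = 1.
  12 = 1*7 + 5, so a_2 = 1.
  7 = 1*5 + 2, so a_3 = 1.
  5 = 2*2 + 1, so a_4 = 2.
  2 = 2*1 + 0, so a_5 = 2.
so x = [2; 1, 1, 1, 2, 2].
Convergents (p_i = a_i*p_{i-1} + p_{i-2}, q_i = a_i*q_{i-1} + q_{i-2} with p_{-2}=0, p_{-1}=1, q_{-2}=1, q_{-1}=0), until the denominator exceeds 5:
  i=0: a_0=2, p_0 = 2*1 + 0 = 2, q_0 = 2*0 + 1 = 1.
  i=1: a_1=1, p_1 = 1*2 + 1 = 3, q_1 = 1*1 + 0 = 1.
  i=2: a_2=1, p_2 = 1*3 + 2 = 5, q_2 = 1*1 + 1 = 2.
  i=3: a_3=1, p_3 = 1*5 + 3 = 8, q_3 = 1*2 + 1 = 3.
  i=4: a_4=2, p_4 = 2*8 + 5 = 21, q_4 = 2*3 + 2 = 8.
q_4 = 8 > 5, so the last convergent with denominator <= 5 is p_3/q_3 = 8/3.
The closest fraction with denominator <= 5 is either p_3/q_3 or the intermediate fraction (k*p_3 + p_2)/(k*q_3 + q_2) with the largest k >= 1 whose denominator stays <= 5; these approach x as k grows, and every other convergent or intermediate fraction in range is farther away.
Largest k: floor((5 - q_2)/q_3) = floor((5 - 2)/3) = 1.
That gives (1*8 + 5)/(1*3 + 2) = 13/5.
Compare the errors: |x - 8/3| = |50*3 - 8*19|/(19*3) = 2/57, and |x - 13/5| = |50*5 - 13*19|/(19*5) = 3/95.
Cross-multiplying, 3*57 = 171 < 190 = 2*95, so 3/95 is smaller: the intermediate fraction 13/5 is closer to x than 8/3.

13/5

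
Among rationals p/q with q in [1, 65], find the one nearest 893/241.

226/61

Expand x = 893/241 as a continued fraction with the Euclidean algorithm:
  893 = 3*241 + 170, so a_0 = 3.
  241 = 1*170 + 71, so a_1 = 1.
  170 = 2*71 + 28, so a_2 = 2.
  71 = 2*28 + 15, so a_3 = 2.
  28 = 1*15 + 13, so a_4 = 1.
  15 = 1*13 + 2, so a_5 = 1.
  13 = 6*2 + 1, so a_6 = 6.
  2 = 2*1 + 0, so a_7 = 2.
so x = [3; 1, 2, 2, 1, 1, 6, 2].
Convergents (p_i = a_i*p_{i-1} + p_{i-2}, q_i = a_i*q_{i-1} + q_{i-2} with p_{-2}=0, p_{-1}=1, q_{-2}=1, q_{-1}=0), until the denominator exceeds 65:
  i=0: a_0=3, p_0 = 3*1 + 0 = 3, q_0 = 3*0 + 1 = 1.
  i=1: a_1=1, p_1 = 1*3 + 1 = 4, q_1 = 1*1 + 0 = 1.
  i=2: a_2=2, p_2 = 2*4 + 3 = 11, q_2 = 2*1 + 1 = 3.
  i=3: a_3=2, p_3 = 2*11 + 4 = 26, q_3 = 2*3 + 1 = 7.
  i=4: a_4=1, p_4 = 1*26 + 11 = 37, q_4 = 1*7 + 3 = 10.
  i=5: a_5=1, p_5 = 1*37 + 26 = 63, q_5 = 1*10 + 7 = 17.
  i=6: a_6=6, p_6 = 6*63 + 37 = 415, q_6 = 6*17 + 10 = 112.
q_6 = 112 > 65, so the last convergent with denominator <= 65 is p_5/q_5 = 63/17.
The closest fraction with denominator <= 65 is either p_5/q_5 or the intermediate fraction (k*p_5 + p_4)/(k*q_5 + q_4) with the largest k >= 1 whose denominator stays <= 65; these approach x as k grows, and every other convergent or intermediate fraction in range is farther away.
Largest k: floor((65 - q_4)/q_5) = floor((65 - 10)/17) = 3.
That gives (3*63 + 37)/(3*17 + 10) = 226/61.
Compare the errors: |x - 63/17| = |893*17 - 63*241|/(241*17) = 2/4097, and |x - 226/61| = |893*61 - 226*241|/(241*61) = 7/14701.
Cross-multiplying, 7*4097 = 28679 < 29402 = 2*14701, so 7/14701 is smaller: the intermediate fraction 226/61 is closer to x than 63/17.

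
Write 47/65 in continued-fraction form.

[0; 1, 2, 1, 1, 1, 1, 3]

Run the Euclidean algorithm on 47 and 65; the successive quotients are the partial quotients a_0, a_1, ... (each step inverts the fractional part left over by the previous one):
  47 = 0*65 + 47, so a_0 = 0.
  65 = 1*47 + 18, so a_1 = 1.
  47 = 2*18 + 11, so a_2 = 2.
  18 = 1*11 + 7, so a_3 = 1.
  11 = 1*7 + 4, so a_4 = 1.
  7 = 1*4 + 3, so a_5 = 1.
  4 = 1*3 + 1, so a_6 = 1.
  3 = 3*1 + 0, so a_7 = 3.
The remainder reaches 0 after 8 divisions, so the expansion has 8 partial quotients, read off in order.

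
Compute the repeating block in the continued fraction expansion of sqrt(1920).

[43; (1, 4, 2, 21, 2, 4, 1, 86)]

Write x_i = (sqrt(1920) + m_i)/d_i with (m_0, d_0) = (0, 1). a_0 = floor(sqrt(1920)) = 43, since 43^2 = 1849 <= 1920 < 1936 = 44^2.
Iterate m_{i+1} = d_i*a_i - m_i, d_{i+1} = (1920 - m_{i+1}^2)/d_i, a_{i+1} = floor((a_0 + m_{i+1})/d_{i+1}):
  m_1 = 1*43 - 0 = 43, d_1 = (1920 - 43^2)/1 = 71/1 = 71, a_1 = floor((43 + 43)/71) = 1.
  m_2 = 71*1 - 43 = 28, d_2 = (1920 - 28^2)/71 = 1136/71 = 16, a_2 = floor((43 + 28)/16) = 4.
  m_3 = 16*4 - 28 = 36, d_3 = (1920 - 36^2)/16 = 624/16 = 39, a_3 = floor((43 + 36)/39) = 2.
  m_4 = 39*2 - 36 = 42, d_4 = (1920 - 42^2)/39 = 156/39 = 4, a_4 = floor((43 + 42)/4) = 21.
  m_5 = 4*21 - 42 = 42, d_5 = (1920 - 42^2)/4 = 156/4 = 39, a_5 = floor((43 + 42)/39) = 2.
  m_6 = 39*2 - 42 = 36, d_6 = (1920 - 36^2)/39 = 624/39 = 16, a_6 = floor((43 + 36)/16) = 4.
  m_7 = 16*4 - 36 = 28, d_7 = (1920 - 28^2)/16 = 1136/16 = 71, a_7 = floor((43 + 28)/71) = 1.
  m_8 = 71*1 - 28 = 43, d_8 = (1920 - 43^2)/71 = 71/71 = 1, a_8 = floor((43 + 43)/1) = 86.
  m_9 = 1*86 - 43 = 43, d_9 = (1920 - 43^2)/1 = 71/1 = 71: (m_9, d_9) = (m_1, d_1) = (43, 71), so from here the quotients repeat a_1, ..., a_8; the period length is 8.
Hence the expansion of sqrt(1920) is a_0 = 43 followed by the repeating block 1, 4, 2, 21, 2, 4, 1, 86 (period 8).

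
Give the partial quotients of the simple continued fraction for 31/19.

Run the Euclidean algorithm on 31 and 19; the successive quotients are the partial quotients a_0, a_1, ... (each step inverts the fractional part left over by the previous one):
  31 = 1*19 + 12, so a_0 = 1.
  19 = 1*12 + 7, so a_1 = 1.
  12 = 1*7 + 5, so a_2 = 1.
  7 = 1*5 + 2, so a_3 = 1.
  5 = 2*2 + 1, so a_4 = 2.
  2 = 2*1 + 0, so a_5 = 2.
The remainder reaches 0 after 6 divisions, so the expansion has 6 partial quotients, read off in order.

[1; 1, 1, 1, 2, 2]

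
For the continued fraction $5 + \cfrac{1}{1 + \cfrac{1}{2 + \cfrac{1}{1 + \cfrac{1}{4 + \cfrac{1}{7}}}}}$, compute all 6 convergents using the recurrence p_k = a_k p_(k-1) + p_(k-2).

5/1, 6/1, 17/3, 23/4, 109/19, 786/137

Using the convergent recurrence p_i = a_i*p_{i-1} + p_{i-2}, q_i = a_i*q_{i-1} + q_{i-2} with p_{-2}=0, p_{-1}=1, q_{-2}=1, q_{-1}=0:
  i=0: a_0=5, p_0 = 5*1 + 0 = 5, q_0 = 5*0 + 1 = 1.
  i=1: a_1=1, p_1 = 1*5 + 1 = 6, q_1 = 1*1 + 0 = 1.
  i=2: a_2=2, p_2 = 2*6 + 5 = 17, q_2 = 2*1 + 1 = 3.
  i=3: a_3=1, p_3 = 1*17 + 6 = 23, q_3 = 1*3 + 1 = 4.
  i=4: a_4=4, p_4 = 4*23 + 17 = 109, q_4 = 4*4 + 3 = 19.
  i=5: a_5=7, p_5 = 7*109 + 23 = 786, q_5 = 7*19 + 4 = 137.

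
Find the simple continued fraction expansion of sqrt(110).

Write x_i = (sqrt(110) + m_i)/d_i with (m_0, d_0) = (0, 1). a_0 = floor(sqrt(110)) = 10, since 10^2 = 100 <= 110 < 121 = 11^2.
Iterate m_{i+1} = d_i*a_i - m_i, d_{i+1} = (110 - m_{i+1}^2)/d_i, a_{i+1} = floor((a_0 + m_{i+1})/d_{i+1}):
  m_1 = 1*10 - 0 = 10, d_1 = (110 - 10^2)/1 = 10/1 = 10, a_1 = floor((10 + 10)/10) = 2.
  m_2 = 10*2 - 10 = 10, d_2 = (110 - 10^2)/10 = 10/10 = 1, a_2 = floor((10 + 10)/1) = 20.
  m_3 = 1*20 - 10 = 10, d_3 = (110 - 10^2)/1 = 10/1 = 10: (m_3, d_3) = (m_1, d_1) = (10, 10), so from here the quotients repeat a_1, a_2; the period length is 2.
Hence the expansion of sqrt(110) is a_0 = 10 followed by the repeating block 2, 20 (period 2).

[10; (2, 20)]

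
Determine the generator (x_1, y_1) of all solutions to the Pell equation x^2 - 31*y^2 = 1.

First expand sqrt(31) as a continued fraction. With x_i = (sqrt(31) + m_i)/d_i and (m_0, d_0) = (0, 1): a_0 = floor(sqrt(31)) = 5, since 5^2 = 25 <= 31 < 36 = 6^2.
Iterate m_{i+1} = d_i*a_i - m_i, d_{i+1} = (31 - m_{i+1}^2)/d_i, a_{i+1} = floor((a_0 + m_{i+1})/d_{i+1}):
  m_1 = 1*5 - 0 = 5, d_1 = (31 - 5^2)/1 = 6/1 = 6, a_1 = floor((5 + 5)/6) = 1.
  m_2 = 6*1 - 5 = 1, d_2 = (31 - 1^2)/6 = 30/6 = 5, a_2 = floor((5 + 1)/5) = 1.
  m_3 = 5*1 - 1 = 4, d_3 = (31 - 4^2)/5 = 15/5 = 3, a_3 = floor((5 + 4)/3) = 3.
  m_4 = 3*3 - 4 = 5, d_4 = (31 - 5^2)/3 = 6/3 = 2, a_4 = floor((5 + 5)/2) = 5.
  m_5 = 2*5 - 5 = 5, d_5 = (31 - 5^2)/2 = 6/2 = 3, a_5 = floor((5 + 5)/3) = 3.
  m_6 = 3*3 - 5 = 4, d_6 = (31 - 4^2)/3 = 15/3 = 5, a_6 = floor((5 + 4)/5) = 1.
  m_7 = 5*1 - 4 = 1, d_7 = (31 - 1^2)/5 = 30/5 = 6, a_7 = floor((5 + 1)/6) = 1.
  m_8 = 6*1 - 1 = 5, d_8 = (31 - 5^2)/6 = 6/6 = 1, a_8 = floor((5 + 5)/1) = 10.
  m_9 = 1*10 - 5 = 5, d_9 = (31 - 5^2)/1 = 6/1 = 6: (m_9, d_9) = (m_1, d_1) = (5, 6), so from here the quotients repeat a_1, ..., a_8; the period length is 8.
So sqrt(31) = [5; (1, 1, 3, 5, 3, 1, 1, 10)] with period length k = 8.
k is even, so the fundamental solution of x^2 - 31y^2 = 1 is (p_{k-1}, q_{k-1}) = (p_7, q_7); compute convergents through index 7.
Convergents (p_i = a_i*p_{i-1} + p_{i-2}, q_i = a_i*q_{i-1} + q_{i-2} with p_{-2}=0, p_{-1}=1, q_{-2}=1, q_{-1}=0):
  i=0: a_0=5, p_0 = 5*1 + 0 = 5, q_0 = 5*0 + 1 = 1.
  i=1: a_1=1, p_1 = 1*5 + 1 = 6, q_1 = 1*1 + 0 = 1.
  i=2: a_2=1, p_2 = 1*6 + 5 = 11, q_2 = 1*1 + 1 = 2.
  i=3: a_3=3, p_3 = 3*11 + 6 = 39, q_3 = 3*2 + 1 = 7.
  i=4: a_4=5, p_4 = 5*39 + 11 = 206, q_4 = 5*7 + 2 = 37.
  i=5: a_5=3, p_5 = 3*206 + 39 = 657, q_5 = 3*37 + 7 = 118.
  i=6: a_6=1, p_6 = 1*657 + 206 = 863, q_6 = 1*118 + 37 = 155.
  i=7: a_7=1, p_7 = 1*863 + 657 = 1520, q_7 = 1*155 + 118 = 273.
Check: 1520^2 - 31*273^2 = 2310400 - 2310399 = 1, so (x, y) = (1520, 273) solves the equation, and by the theorem it is the least positive solution.

(x, y) = (1520, 273)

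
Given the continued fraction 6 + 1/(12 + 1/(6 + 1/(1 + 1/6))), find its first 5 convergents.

6/1, 73/12, 444/73, 517/85, 3546/583

Using the convergent recurrence p_i = a_i*p_{i-1} + p_{i-2}, q_i = a_i*q_{i-1} + q_{i-2} with p_{-2}=0, p_{-1}=1, q_{-2}=1, q_{-1}=0:
  i=0: a_0=6, p_0 = 6*1 + 0 = 6, q_0 = 6*0 + 1 = 1.
  i=1: a_1=12, p_1 = 12*6 + 1 = 73, q_1 = 12*1 + 0 = 12.
  i=2: a_2=6, p_2 = 6*73 + 6 = 444, q_2 = 6*12 + 1 = 73.
  i=3: a_3=1, p_3 = 1*444 + 73 = 517, q_3 = 1*73 + 12 = 85.
  i=4: a_4=6, p_4 = 6*517 + 444 = 3546, q_4 = 6*85 + 73 = 583.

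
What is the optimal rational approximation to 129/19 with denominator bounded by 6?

34/5

Expand x = 129/19 as a continued fraction with the Euclidean algorithm:
  129 = 6*19 + 15, so a_0 = 6.
  19 = 1*15 + 4, so a_1 = 1.
  15 = 3*4 + 3, so a_2 = 3.
  4 = 1*3 + 1, so a_3 = 1.
  3 = 3*1 + 0, so a_4 = 3.
so x = [6; 1, 3, 1, 3].
Convergents (p_i = a_i*p_{i-1} + p_{i-2}, q_i = a_i*q_{i-1} + q_{i-2} with p_{-2}=0, p_{-1}=1, q_{-2}=1, q_{-1}=0), until the denominator exceeds 6:
  i=0: a_0=6, p_0 = 6*1 + 0 = 6, q_0 = 6*0 + 1 = 1.
  i=1: a_1=1, p_1 = 1*6 + 1 = 7, q_1 = 1*1 + 0 = 1.
  i=2: a_2=3, p_2 = 3*7 + 6 = 27, q_2 = 3*1 + 1 = 4.
  i=3: a_3=1, p_3 = 1*27 + 7 = 34, q_3 = 1*4 + 1 = 5.
  i=4: a_4=3, p_4 = 3*34 + 27 = 129, q_4 = 3*5 + 4 = 19.
q_4 = 19 > 6, so the last convergent with denominator <= 6 is p_3/q_3 = 34/5.
The closest fraction with denominator <= 6 is either p_3/q_3 or the intermediate fraction (k*p_3 + p_2)/(k*q_3 + q_2) with the largest k >= 1 whose denominator stays <= 6; these approach x as k grows, and every other convergent or intermediate fraction in range is farther away.
Largest k: floor((6 - q_2)/q_3) = floor((6 - 4)/5) = 0.
Since k = 0, no intermediate fraction beyond p_3/q_3 has denominator <= 6, so the convergent 34/5 is the closest (its error is |129*5 - 34*19|/(19*5) = 1/95).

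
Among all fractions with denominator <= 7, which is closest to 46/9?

Expand x = 46/9 as a continued fraction with the Euclidean algorithm:
  46 = 5*9 + 1, so a_0 = 5.
  9 = 9*1 + 0, so a_1 = 9.
so x = [5; 9].
Convergents (p_i = a_i*p_{i-1} + p_{i-2}, q_i = a_i*q_{i-1} + q_{i-2} with p_{-2}=0, p_{-1}=1, q_{-2}=1, q_{-1}=0), until the denominator exceeds 7:
  i=0: a_0=5, p_0 = 5*1 + 0 = 5, q_0 = 5*0 + 1 = 1.
  i=1: a_1=9, p_1 = 9*5 + 1 = 46, q_1 = 9*1 + 0 = 9.
q_1 = 9 > 7, so the last convergent with denominator <= 7 is p_0/q_0 = 5/1.
The closest fraction with denominator <= 7 is either p_0/q_0 or the intermediate fraction (k*p_0 + p_{-1})/(k*q_0 + q_{-1}) with the largest k >= 1 whose denominator stays <= 7; these approach x as k grows, and every other convergent or intermediate fraction in range is farther away.
Largest k: floor((7 - q_{-1})/q_0) = floor((7 - 0)/1) = 7 (using the seeds p_{-1} = 1, q_{-1} = 0).
That gives (7*5 + 1)/(7*1 + 0) = 36/7.
Compare the errors: |x - 5/1| = |46*1 - 5*9|/(9*1) = 1/9, and |x - 36/7| = |46*7 - 36*9|/(9*7) = 2/63.
Cross-multiplying, 2*9 = 18 < 63 = 1*63, so 2/63 is smaller: the intermediate fraction 36/7 is closer to x than 5/1.

36/7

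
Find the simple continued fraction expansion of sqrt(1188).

[34; (2, 7, 6, 7, 2, 68)]

Write x_i = (sqrt(1188) + m_i)/d_i with (m_0, d_0) = (0, 1). a_0 = floor(sqrt(1188)) = 34, since 34^2 = 1156 <= 1188 < 1225 = 35^2.
Iterate m_{i+1} = d_i*a_i - m_i, d_{i+1} = (1188 - m_{i+1}^2)/d_i, a_{i+1} = floor((a_0 + m_{i+1})/d_{i+1}):
  m_1 = 1*34 - 0 = 34, d_1 = (1188 - 34^2)/1 = 32/1 = 32, a_1 = floor((34 + 34)/32) = 2.
  m_2 = 32*2 - 34 = 30, d_2 = (1188 - 30^2)/32 = 288/32 = 9, a_2 = floor((34 + 30)/9) = 7.
  m_3 = 9*7 - 30 = 33, d_3 = (1188 - 33^2)/9 = 99/9 = 11, a_3 = floor((34 + 33)/11) = 6.
  m_4 = 11*6 - 33 = 33, d_4 = (1188 - 33^2)/11 = 99/11 = 9, a_4 = floor((34 + 33)/9) = 7.
  m_5 = 9*7 - 33 = 30, d_5 = (1188 - 30^2)/9 = 288/9 = 32, a_5 = floor((34 + 30)/32) = 2.
  m_6 = 32*2 - 30 = 34, d_6 = (1188 - 34^2)/32 = 32/32 = 1, a_6 = floor((34 + 34)/1) = 68.
  m_7 = 1*68 - 34 = 34, d_7 = (1188 - 34^2)/1 = 32/1 = 32: (m_7, d_7) = (m_1, d_1) = (34, 32), so from here the quotients repeat a_1, ..., a_6; the period length is 6.
Hence the expansion of sqrt(1188) is a_0 = 34 followed by the repeating block 2, 7, 6, 7, 2, 68 (period 6).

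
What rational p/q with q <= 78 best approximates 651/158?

103/25

Expand x = 651/158 as a continued fraction with the Euclidean algorithm:
  651 = 4*158 + 19, so a_0 = 4.
  158 = 8*19 + 6, so a_1 = 8.
  19 = 3*6 + 1, so a_2 = 3.
  6 = 6*1 + 0, so a_3 = 6.
so x = [4; 8, 3, 6].
Convergents (p_i = a_i*p_{i-1} + p_{i-2}, q_i = a_i*q_{i-1} + q_{i-2} with p_{-2}=0, p_{-1}=1, q_{-2}=1, q_{-1}=0), until the denominator exceeds 78:
  i=0: a_0=4, p_0 = 4*1 + 0 = 4, q_0 = 4*0 + 1 = 1.
  i=1: a_1=8, p_1 = 8*4 + 1 = 33, q_1 = 8*1 + 0 = 8.
  i=2: a_2=3, p_2 = 3*33 + 4 = 103, q_2 = 3*8 + 1 = 25.
  i=3: a_3=6, p_3 = 6*103 + 33 = 651, q_3 = 6*25 + 8 = 158.
q_3 = 158 > 78, so the last convergent with denominator <= 78 is p_2/q_2 = 103/25.
The closest fraction with denominator <= 78 is either p_2/q_2 or the intermediate fraction (k*p_2 + p_1)/(k*q_2 + q_1) with the largest k >= 1 whose denominator stays <= 78; these approach x as k grows, and every other convergent or intermediate fraction in range is farther away.
Largest k: floor((78 - q_1)/q_2) = floor((78 - 8)/25) = 2.
That gives (2*103 + 33)/(2*25 + 8) = 239/58.
Compare the errors: |x - 103/25| = |651*25 - 103*158|/(158*25) = 1/3950, and |x - 239/58| = |651*58 - 239*158|/(158*58) = 4/9164.
Cross-multiplying, 1*9164 = 9164 < 15800 = 4*3950, so 1/3950 is smaller: the convergent 103/25 is closer to x than 239/58.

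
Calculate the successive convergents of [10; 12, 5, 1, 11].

10/1, 121/12, 615/61, 736/73, 8711/864

Using the convergent recurrence p_i = a_i*p_{i-1} + p_{i-2}, q_i = a_i*q_{i-1} + q_{i-2} with p_{-2}=0, p_{-1}=1, q_{-2}=1, q_{-1}=0:
  i=0: a_0=10, p_0 = 10*1 + 0 = 10, q_0 = 10*0 + 1 = 1.
  i=1: a_1=12, p_1 = 12*10 + 1 = 121, q_1 = 12*1 + 0 = 12.
  i=2: a_2=5, p_2 = 5*121 + 10 = 615, q_2 = 5*12 + 1 = 61.
  i=3: a_3=1, p_3 = 1*615 + 121 = 736, q_3 = 1*61 + 12 = 73.
  i=4: a_4=11, p_4 = 11*736 + 615 = 8711, q_4 = 11*73 + 61 = 864.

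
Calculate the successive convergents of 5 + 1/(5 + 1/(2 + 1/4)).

Using the convergent recurrence p_i = a_i*p_{i-1} + p_{i-2}, q_i = a_i*q_{i-1} + q_{i-2} with p_{-2}=0, p_{-1}=1, q_{-2}=1, q_{-1}=0:
  i=0: a_0=5, p_0 = 5*1 + 0 = 5, q_0 = 5*0 + 1 = 1.
  i=1: a_1=5, p_1 = 5*5 + 1 = 26, q_1 = 5*1 + 0 = 5.
  i=2: a_2=2, p_2 = 2*26 + 5 = 57, q_2 = 2*5 + 1 = 11.
  i=3: a_3=4, p_3 = 4*57 + 26 = 254, q_3 = 4*11 + 5 = 49.

5/1, 26/5, 57/11, 254/49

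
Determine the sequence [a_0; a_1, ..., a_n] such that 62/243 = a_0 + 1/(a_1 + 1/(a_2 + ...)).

[0; 3, 1, 11, 2, 2]

Run the Euclidean algorithm on 62 and 243; the successive quotients are the partial quotients a_0, a_1, ... (each step inverts the fractional part left over by the previous one):
  62 = 0*243 + 62, so a_0 = 0.
  243 = 3*62 + 57, so a_1 = 3.
  62 = 1*57 + 5, so a_2 = 1.
  57 = 11*5 + 2, so a_3 = 11.
  5 = 2*2 + 1, so a_4 = 2.
  2 = 2*1 + 0, so a_5 = 2.
The remainder reaches 0 after 6 divisions, so the expansion has 6 partial quotients, read off in order.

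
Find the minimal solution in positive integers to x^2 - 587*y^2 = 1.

(x, y) = (1907162, 78717)

First expand sqrt(587) as a continued fraction. With x_i = (sqrt(587) + m_i)/d_i and (m_0, d_0) = (0, 1): a_0 = floor(sqrt(587)) = 24, since 24^2 = 576 <= 587 < 625 = 25^2.
Iterate m_{i+1} = d_i*a_i - m_i, d_{i+1} = (587 - m_{i+1}^2)/d_i, a_{i+1} = floor((a_0 + m_{i+1})/d_{i+1}):
  m_1 = 1*24 - 0 = 24, d_1 = (587 - 24^2)/1 = 11/1 = 11, a_1 = floor((24 + 24)/11) = 4.
  m_2 = 11*4 - 24 = 20, d_2 = (587 - 20^2)/11 = 187/11 = 17, a_2 = floor((24 + 20)/17) = 2.
  m_3 = 17*2 - 20 = 14, d_3 = (587 - 14^2)/17 = 391/17 = 23, a_3 = floor((24 + 14)/23) = 1.
  m_4 = 23*1 - 14 = 9, d_4 = (587 - 9^2)/23 = 506/23 = 22, a_4 = floor((24 + 9)/22) = 1.
  m_5 = 22*1 - 9 = 13, d_5 = (587 - 13^2)/22 = 418/22 = 19, a_5 = floor((24 + 13)/19) = 1.
  m_6 = 19*1 - 13 = 6, d_6 = (587 - 6^2)/19 = 551/19 = 29, a_6 = floor((24 + 6)/29) = 1.
  m_7 = 29*1 - 6 = 23, d_7 = (587 - 23^2)/29 = 58/29 = 2, a_7 = floor((24 + 23)/2) = 23.
  m_8 = 2*23 - 23 = 23, d_8 = (587 - 23^2)/2 = 58/2 = 29, a_8 = floor((24 + 23)/29) = 1.
  m_9 = 29*1 - 23 = 6, d_9 = (587 - 6^2)/29 = 551/29 = 19, a_9 = floor((24 + 6)/19) = 1.
  m_10 = 19*1 - 6 = 13, d_10 = (587 - 13^2)/19 = 418/19 = 22, a_10 = floor((24 + 13)/22) = 1.
  m_11 = 22*1 - 13 = 9, d_11 = (587 - 9^2)/22 = 506/22 = 23, a_11 = floor((24 + 9)/23) = 1.
  m_12 = 23*1 - 9 = 14, d_12 = (587 - 14^2)/23 = 391/23 = 17, a_12 = floor((24 + 14)/17) = 2.
  m_13 = 17*2 - 14 = 20, d_13 = (587 - 20^2)/17 = 187/17 = 11, a_13 = floor((24 + 20)/11) = 4.
  m_14 = 11*4 - 20 = 24, d_14 = (587 - 24^2)/11 = 11/11 = 1, a_14 = floor((24 + 24)/1) = 48.
  m_15 = 1*48 - 24 = 24, d_15 = (587 - 24^2)/1 = 11/1 = 11: (m_15, d_15) = (m_1, d_1) = (24, 11), so from here the quotients repeat a_1, ..., a_14; the period length is 14.
So sqrt(587) = [24; (4, 2, 1, 1, 1, 1, 23, 1, 1, 1, 1, 2, 4, 48)] with period length k = 14.
k is even, so the fundamental solution of x^2 - 587y^2 = 1 is (p_{k-1}, q_{k-1}) = (p_13, q_13); compute convergents through index 13.
Convergents (p_i = a_i*p_{i-1} + p_{i-2}, q_i = a_i*q_{i-1} + q_{i-2} with p_{-2}=0, p_{-1}=1, q_{-2}=1, q_{-1}=0):
  i=0: a_0=24, p_0 = 24*1 + 0 = 24, q_0 = 24*0 + 1 = 1.
  i=1: a_1=4, p_1 = 4*24 + 1 = 97, q_1 = 4*1 + 0 = 4.
  i=2: a_2=2, p_2 = 2*97 + 24 = 218, q_2 = 2*4 + 1 = 9.
  i=3: a_3=1, p_3 = 1*218 + 97 = 315, q_3 = 1*9 + 4 = 13.
  i=4: a_4=1, p_4 = 1*315 + 218 = 533, q_4 = 1*13 + 9 = 22.
  i=5: a_5=1, p_5 = 1*533 + 315 = 848, q_5 = 1*22 + 13 = 35.
  i=6: a_6=1, p_6 = 1*848 + 533 = 1381, q_6 = 1*35 + 22 = 57.
  i=7: a_7=23, p_7 = 23*1381 + 848 = 32611, q_7 = 23*57 + 35 = 1346.
  i=8: a_8=1, p_8 = 1*32611 + 1381 = 33992, q_8 = 1*1346 + 57 = 1403.
  i=9: a_9=1, p_9 = 1*33992 + 32611 = 66603, q_9 = 1*1403 + 1346 = 2749.
  i=10: a_10=1, p_10 = 1*66603 + 33992 = 100595, q_10 = 1*2749 + 1403 = 4152.
  i=11: a_11=1, p_11 = 1*100595 + 66603 = 167198, q_11 = 1*4152 + 2749 = 6901.
  i=12: a_12=2, p_12 = 2*167198 + 100595 = 434991, q_12 = 2*6901 + 4152 = 17954.
  i=13: a_13=4, p_13 = 4*434991 + 167198 = 1907162, q_13 = 4*17954 + 6901 = 78717.
Check: 1907162^2 - 587*78717^2 = 3637266894244 - 3637266894243 = 1, so (x, y) = (1907162, 78717) solves the equation, and by the theorem it is the least positive solution.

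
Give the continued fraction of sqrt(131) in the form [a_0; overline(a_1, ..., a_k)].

Write x_i = (sqrt(131) + m_i)/d_i with (m_0, d_0) = (0, 1). a_0 = floor(sqrt(131)) = 11, since 11^2 = 121 <= 131 < 144 = 12^2.
Iterate m_{i+1} = d_i*a_i - m_i, d_{i+1} = (131 - m_{i+1}^2)/d_i, a_{i+1} = floor((a_0 + m_{i+1})/d_{i+1}):
  m_1 = 1*11 - 0 = 11, d_1 = (131 - 11^2)/1 = 10/1 = 10, a_1 = floor((11 + 11)/10) = 2.
  m_2 = 10*2 - 11 = 9, d_2 = (131 - 9^2)/10 = 50/10 = 5, a_2 = floor((11 + 9)/5) = 4.
  m_3 = 5*4 - 9 = 11, d_3 = (131 - 11^2)/5 = 10/5 = 2, a_3 = floor((11 + 11)/2) = 11.
  m_4 = 2*11 - 11 = 11, d_4 = (131 - 11^2)/2 = 10/2 = 5, a_4 = floor((11 + 11)/5) = 4.
  m_5 = 5*4 - 11 = 9, d_5 = (131 - 9^2)/5 = 50/5 = 10, a_5 = floor((11 + 9)/10) = 2.
  m_6 = 10*2 - 9 = 11, d_6 = (131 - 11^2)/10 = 10/10 = 1, a_6 = floor((11 + 11)/1) = 22.
  m_7 = 1*22 - 11 = 11, d_7 = (131 - 11^2)/1 = 10/1 = 10: (m_7, d_7) = (m_1, d_1) = (11, 10), so from here the quotients repeat a_1, ..., a_6; the period length is 6.
Hence the expansion of sqrt(131) is a_0 = 11 followed by the repeating block 2, 4, 11, 4, 2, 22 (period 6).

[11; overline(2, 4, 11, 4, 2, 22)]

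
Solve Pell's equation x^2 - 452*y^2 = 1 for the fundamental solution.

(x, y) = (1204353, 56648)

First expand sqrt(452) as a continued fraction. With x_i = (sqrt(452) + m_i)/d_i and (m_0, d_0) = (0, 1): a_0 = floor(sqrt(452)) = 21, since 21^2 = 441 <= 452 < 484 = 22^2.
Iterate m_{i+1} = d_i*a_i - m_i, d_{i+1} = (452 - m_{i+1}^2)/d_i, a_{i+1} = floor((a_0 + m_{i+1})/d_{i+1}):
  m_1 = 1*21 - 0 = 21, d_1 = (452 - 21^2)/1 = 11/1 = 11, a_1 = floor((21 + 21)/11) = 3.
  m_2 = 11*3 - 21 = 12, d_2 = (452 - 12^2)/11 = 308/11 = 28, a_2 = floor((21 + 12)/28) = 1.
  m_3 = 28*1 - 12 = 16, d_3 = (452 - 16^2)/28 = 196/28 = 7, a_3 = floor((21 + 16)/7) = 5.
  m_4 = 7*5 - 16 = 19, d_4 = (452 - 19^2)/7 = 91/7 = 13, a_4 = floor((21 + 19)/13) = 3.
  m_5 = 13*3 - 19 = 20, d_5 = (452 - 20^2)/13 = 52/13 = 4, a_5 = floor((21 + 20)/4) = 10.
  m_6 = 4*10 - 20 = 20, d_6 = (452 - 20^2)/4 = 52/4 = 13, a_6 = floor((21 + 20)/13) = 3.
  m_7 = 13*3 - 20 = 19, d_7 = (452 - 19^2)/13 = 91/13 = 7, a_7 = floor((21 + 19)/7) = 5.
  m_8 = 7*5 - 19 = 16, d_8 = (452 - 16^2)/7 = 196/7 = 28, a_8 = floor((21 + 16)/28) = 1.
  m_9 = 28*1 - 16 = 12, d_9 = (452 - 12^2)/28 = 308/28 = 11, a_9 = floor((21 + 12)/11) = 3.
  m_10 = 11*3 - 12 = 21, d_10 = (452 - 21^2)/11 = 11/11 = 1, a_10 = floor((21 + 21)/1) = 42.
  m_11 = 1*42 - 21 = 21, d_11 = (452 - 21^2)/1 = 11/1 = 11: (m_11, d_11) = (m_1, d_1) = (21, 11), so from here the quotients repeat a_1, ..., a_10; the period length is 10.
So sqrt(452) = [21; (3, 1, 5, 3, 10, 3, 5, 1, 3, 42)] with period length k = 10.
k is even, so the fundamental solution of x^2 - 452y^2 = 1 is (p_{k-1}, q_{k-1}) = (p_9, q_9); compute convergents through index 9.
Convergents (p_i = a_i*p_{i-1} + p_{i-2}, q_i = a_i*q_{i-1} + q_{i-2} with p_{-2}=0, p_{-1}=1, q_{-2}=1, q_{-1}=0):
  i=0: a_0=21, p_0 = 21*1 + 0 = 21, q_0 = 21*0 + 1 = 1.
  i=1: a_1=3, p_1 = 3*21 + 1 = 64, q_1 = 3*1 + 0 = 3.
  i=2: a_2=1, p_2 = 1*64 + 21 = 85, q_2 = 1*3 + 1 = 4.
  i=3: a_3=5, p_3 = 5*85 + 64 = 489, q_3 = 5*4 + 3 = 23.
  i=4: a_4=3, p_4 = 3*489 + 85 = 1552, q_4 = 3*23 + 4 = 73.
  i=5: a_5=10, p_5 = 10*1552 + 489 = 16009, q_5 = 10*73 + 23 = 753.
  i=6: a_6=3, p_6 = 3*16009 + 1552 = 49579, q_6 = 3*753 + 73 = 2332.
  i=7: a_7=5, p_7 = 5*49579 + 16009 = 263904, q_7 = 5*2332 + 753 = 12413.
  i=8: a_8=1, p_8 = 1*263904 + 49579 = 313483, q_8 = 1*12413 + 2332 = 14745.
  i=9: a_9=3, p_9 = 3*313483 + 263904 = 1204353, q_9 = 3*14745 + 12413 = 56648.
Check: 1204353^2 - 452*56648^2 = 1450466148609 - 1450466148608 = 1, so (x, y) = (1204353, 56648) solves the equation, and by the theorem it is the least positive solution.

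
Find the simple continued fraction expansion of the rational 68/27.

Run the Euclidean algorithm on 68 and 27; the successive quotients are the partial quotients a_0, a_1, ... (each step inverts the fractional part left over by the previous one):
  68 = 2*27 + 14, so a_0 = 2.
  27 = 1*14 + 13, so a_1 = 1.
  14 = 1*13 + 1, so a_2 = 1.
  13 = 13*1 + 0, so a_3 = 13.
The remainder reaches 0 after 4 divisions, so the expansion has 4 partial quotients, read off in order.

[2; 1, 1, 13]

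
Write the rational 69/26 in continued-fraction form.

Run the Euclidean algorithm on 69 and 26; the successive quotients are the partial quotients a_0, a_1, ... (each step inverts the fractional part left over by the previous one):
  69 = 2*26 + 17, so a_0 = 2.
  26 = 1*17 + 9, so a_1 = 1.
  17 = 1*9 + 8, so a_2 = 1.
  9 = 1*8 + 1, so a_3 = 1.
  8 = 8*1 + 0, so a_4 = 8.
The remainder reaches 0 after 5 divisions, so the expansion has 5 partial quotients, read off in order.

[2; 1, 1, 1, 8]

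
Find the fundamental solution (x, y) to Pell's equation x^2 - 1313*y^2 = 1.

(x, y) = (758913, 20944)

First expand sqrt(1313) as a continued fraction. With x_i = (sqrt(1313) + m_i)/d_i and (m_0, d_0) = (0, 1): a_0 = floor(sqrt(1313)) = 36, since 36^2 = 1296 <= 1313 < 1369 = 37^2.
Iterate m_{i+1} = d_i*a_i - m_i, d_{i+1} = (1313 - m_{i+1}^2)/d_i, a_{i+1} = floor((a_0 + m_{i+1})/d_{i+1}):
  m_1 = 1*36 - 0 = 36, d_1 = (1313 - 36^2)/1 = 17/1 = 17, a_1 = floor((36 + 36)/17) = 4.
  m_2 = 17*4 - 36 = 32, d_2 = (1313 - 32^2)/17 = 289/17 = 17, a_2 = floor((36 + 32)/17) = 4.
  m_3 = 17*4 - 32 = 36, d_3 = (1313 - 36^2)/17 = 17/17 = 1, a_3 = floor((36 + 36)/1) = 72.
  m_4 = 1*72 - 36 = 36, d_4 = (1313 - 36^2)/1 = 17/1 = 17: (m_4, d_4) = (m_1, d_1) = (36, 17), so from here the quotients repeat a_1, ..., a_3; the period length is 3.
So sqrt(1313) = [36; (4, 4, 72)] with period length k = 3.
k is odd, so (p_{k-1}, q_{k-1}) only solves x^2 - 1313y^2 = -1 and the fundamental solution of x^2 - 1313y^2 = 1 is (p_{2k-1}, q_{2k-1}) = (p_5, q_5); compute convergents through index 5, running through the period twice.
Convergents (p_i = a_i*p_{i-1} + p_{i-2}, q_i = a_i*q_{i-1} + q_{i-2} with p_{-2}=0, p_{-1}=1, q_{-2}=1, q_{-1}=0):
  i=0: a_0=36, p_0 = 36*1 + 0 = 36, q_0 = 36*0 + 1 = 1.
  i=1: a_1=4, p_1 = 4*36 + 1 = 145, q_1 = 4*1 + 0 = 4.
  i=2: a_2=4, p_2 = 4*145 + 36 = 616, q_2 = 4*4 + 1 = 17.
  i=3: a_3=72, p_3 = 72*616 + 145 = 44497, q_3 = 72*17 + 4 = 1228.
  i=4: a_4=4, p_4 = 4*44497 + 616 = 178604, q_4 = 4*1228 + 17 = 4929.
  i=5: a_5=4, p_5 = 4*178604 + 44497 = 758913, q_5 = 4*4929 + 1228 = 20944.
Indeed p_2^2 - 1313*q_2^2 = 379456 - 379457 = -1, not +1.
Check: 758913^2 - 1313*20944^2 = 575948941569 - 575948941568 = 1, so (x, y) = (758913, 20944) solves the equation, and by the theorem it is the least positive solution.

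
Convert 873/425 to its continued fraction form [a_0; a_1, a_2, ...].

[2; 18, 2, 11]

Run the Euclidean algorithm on 873 and 425; the successive quotients are the partial quotients a_0, a_1, ... (each step inverts the fractional part left over by the previous one):
  873 = 2*425 + 23, so a_0 = 2.
  425 = 18*23 + 11, so a_1 = 18.
  23 = 2*11 + 1, so a_2 = 2.
  11 = 11*1 + 0, so a_3 = 11.
The remainder reaches 0 after 4 divisions, so the expansion has 4 partial quotients, read off in order.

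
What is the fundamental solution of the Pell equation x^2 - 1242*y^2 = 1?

First expand sqrt(1242) as a continued fraction. With x_i = (sqrt(1242) + m_i)/d_i and (m_0, d_0) = (0, 1): a_0 = floor(sqrt(1242)) = 35, since 35^2 = 1225 <= 1242 < 1296 = 36^2.
Iterate m_{i+1} = d_i*a_i - m_i, d_{i+1} = (1242 - m_{i+1}^2)/d_i, a_{i+1} = floor((a_0 + m_{i+1})/d_{i+1}):
  m_1 = 1*35 - 0 = 35, d_1 = (1242 - 35^2)/1 = 17/1 = 17, a_1 = floor((35 + 35)/17) = 4.
  m_2 = 17*4 - 35 = 33, d_2 = (1242 - 33^2)/17 = 153/17 = 9, a_2 = floor((35 + 33)/9) = 7.
  m_3 = 9*7 - 33 = 30, d_3 = (1242 - 30^2)/9 = 342/9 = 38, a_3 = floor((35 + 30)/38) = 1.
  m_4 = 38*1 - 30 = 8, d_4 = (1242 - 8^2)/38 = 1178/38 = 31, a_4 = floor((35 + 8)/31) = 1.
  m_5 = 31*1 - 8 = 23, d_5 = (1242 - 23^2)/31 = 713/31 = 23, a_5 = floor((35 + 23)/23) = 2.
  m_6 = 23*2 - 23 = 23, d_6 = (1242 - 23^2)/23 = 713/23 = 31, a_6 = floor((35 + 23)/31) = 1.
  m_7 = 31*1 - 23 = 8, d_7 = (1242 - 8^2)/31 = 1178/31 = 38, a_7 = floor((35 + 8)/38) = 1.
  m_8 = 38*1 - 8 = 30, d_8 = (1242 - 30^2)/38 = 342/38 = 9, a_8 = floor((35 + 30)/9) = 7.
  m_9 = 9*7 - 30 = 33, d_9 = (1242 - 33^2)/9 = 153/9 = 17, a_9 = floor((35 + 33)/17) = 4.
  m_10 = 17*4 - 33 = 35, d_10 = (1242 - 35^2)/17 = 17/17 = 1, a_10 = floor((35 + 35)/1) = 70.
  m_11 = 1*70 - 35 = 35, d_11 = (1242 - 35^2)/1 = 17/1 = 17: (m_11, d_11) = (m_1, d_1) = (35, 17), so from here the quotients repeat a_1, ..., a_10; the period length is 10.
So sqrt(1242) = [35; (4, 7, 1, 1, 2, 1, 1, 7, 4, 70)] with period length k = 10.
k is even, so the fundamental solution of x^2 - 1242y^2 = 1 is (p_{k-1}, q_{k-1}) = (p_9, q_9); compute convergents through index 9.
Convergents (p_i = a_i*p_{i-1} + p_{i-2}, q_i = a_i*q_{i-1} + q_{i-2} with p_{-2}=0, p_{-1}=1, q_{-2}=1, q_{-1}=0):
  i=0: a_0=35, p_0 = 35*1 + 0 = 35, q_0 = 35*0 + 1 = 1.
  i=1: a_1=4, p_1 = 4*35 + 1 = 141, q_1 = 4*1 + 0 = 4.
  i=2: a_2=7, p_2 = 7*141 + 35 = 1022, q_2 = 7*4 + 1 = 29.
  i=3: a_3=1, p_3 = 1*1022 + 141 = 1163, q_3 = 1*29 + 4 = 33.
  i=4: a_4=1, p_4 = 1*1163 + 1022 = 2185, q_4 = 1*33 + 29 = 62.
  i=5: a_5=2, p_5 = 2*2185 + 1163 = 5533, q_5 = 2*62 + 33 = 157.
  i=6: a_6=1, p_6 = 1*5533 + 2185 = 7718, q_6 = 1*157 + 62 = 219.
  i=7: a_7=1, p_7 = 1*7718 + 5533 = 13251, q_7 = 1*219 + 157 = 376.
  i=8: a_8=7, p_8 = 7*13251 + 7718 = 100475, q_8 = 7*376 + 219 = 2851.
  i=9: a_9=4, p_9 = 4*100475 + 13251 = 415151, q_9 = 4*2851 + 376 = 11780.
Check: 415151^2 - 1242*11780^2 = 172350352801 - 172350352800 = 1, so (x, y) = (415151, 11780) solves the equation, and by the theorem it is the least positive solution.

(x, y) = (415151, 11780)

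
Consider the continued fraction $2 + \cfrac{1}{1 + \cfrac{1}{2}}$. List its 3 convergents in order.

2/1, 3/1, 8/3

Using the convergent recurrence p_i = a_i*p_{i-1} + p_{i-2}, q_i = a_i*q_{i-1} + q_{i-2} with p_{-2}=0, p_{-1}=1, q_{-2}=1, q_{-1}=0:
  i=0: a_0=2, p_0 = 2*1 + 0 = 2, q_0 = 2*0 + 1 = 1.
  i=1: a_1=1, p_1 = 1*2 + 1 = 3, q_1 = 1*1 + 0 = 1.
  i=2: a_2=2, p_2 = 2*3 + 2 = 8, q_2 = 2*1 + 1 = 3.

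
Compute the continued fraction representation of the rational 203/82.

Run the Euclidean algorithm on 203 and 82; the successive quotients are the partial quotients a_0, a_1, ... (each step inverts the fractional part left over by the previous one):
  203 = 2*82 + 39, so a_0 = 2.
  82 = 2*39 + 4, so a_1 = 2.
  39 = 9*4 + 3, so a_2 = 9.
  4 = 1*3 + 1, so a_3 = 1.
  3 = 3*1 + 0, so a_4 = 3.
The remainder reaches 0 after 5 divisions, so the expansion has 5 partial quotients, read off in order.

[2; 2, 9, 1, 3]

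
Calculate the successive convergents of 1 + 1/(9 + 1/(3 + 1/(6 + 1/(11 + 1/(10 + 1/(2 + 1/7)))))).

1/1, 10/9, 31/28, 196/177, 2187/1975, 22066/19927, 46319/41829, 346299/312730

Using the convergent recurrence p_i = a_i*p_{i-1} + p_{i-2}, q_i = a_i*q_{i-1} + q_{i-2} with p_{-2}=0, p_{-1}=1, q_{-2}=1, q_{-1}=0:
  i=0: a_0=1, p_0 = 1*1 + 0 = 1, q_0 = 1*0 + 1 = 1.
  i=1: a_1=9, p_1 = 9*1 + 1 = 10, q_1 = 9*1 + 0 = 9.
  i=2: a_2=3, p_2 = 3*10 + 1 = 31, q_2 = 3*9 + 1 = 28.
  i=3: a_3=6, p_3 = 6*31 + 10 = 196, q_3 = 6*28 + 9 = 177.
  i=4: a_4=11, p_4 = 11*196 + 31 = 2187, q_4 = 11*177 + 28 = 1975.
  i=5: a_5=10, p_5 = 10*2187 + 196 = 22066, q_5 = 10*1975 + 177 = 19927.
  i=6: a_6=2, p_6 = 2*22066 + 2187 = 46319, q_6 = 2*19927 + 1975 = 41829.
  i=7: a_7=7, p_7 = 7*46319 + 22066 = 346299, q_7 = 7*41829 + 19927 = 312730.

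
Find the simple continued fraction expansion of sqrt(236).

Write x_i = (sqrt(236) + m_i)/d_i with (m_0, d_0) = (0, 1). a_0 = floor(sqrt(236)) = 15, since 15^2 = 225 <= 236 < 256 = 16^2.
Iterate m_{i+1} = d_i*a_i - m_i, d_{i+1} = (236 - m_{i+1}^2)/d_i, a_{i+1} = floor((a_0 + m_{i+1})/d_{i+1}):
  m_1 = 1*15 - 0 = 15, d_1 = (236 - 15^2)/1 = 11/1 = 11, a_1 = floor((15 + 15)/11) = 2.
  m_2 = 11*2 - 15 = 7, d_2 = (236 - 7^2)/11 = 187/11 = 17, a_2 = floor((15 + 7)/17) = 1.
  m_3 = 17*1 - 7 = 10, d_3 = (236 - 10^2)/17 = 136/17 = 8, a_3 = floor((15 + 10)/8) = 3.
  m_4 = 8*3 - 10 = 14, d_4 = (236 - 14^2)/8 = 40/8 = 5, a_4 = floor((15 + 14)/5) = 5.
  m_5 = 5*5 - 14 = 11, d_5 = (236 - 11^2)/5 = 115/5 = 23, a_5 = floor((15 + 11)/23) = 1.
  m_6 = 23*1 - 11 = 12, d_6 = (236 - 12^2)/23 = 92/23 = 4, a_6 = floor((15 + 12)/4) = 6.
  m_7 = 4*6 - 12 = 12, d_7 = (236 - 12^2)/4 = 92/4 = 23, a_7 = floor((15 + 12)/23) = 1.
  m_8 = 23*1 - 12 = 11, d_8 = (236 - 11^2)/23 = 115/23 = 5, a_8 = floor((15 + 11)/5) = 5.
  m_9 = 5*5 - 11 = 14, d_9 = (236 - 14^2)/5 = 40/5 = 8, a_9 = floor((15 + 14)/8) = 3.
  m_10 = 8*3 - 14 = 10, d_10 = (236 - 10^2)/8 = 136/8 = 17, a_10 = floor((15 + 10)/17) = 1.
  m_11 = 17*1 - 10 = 7, d_11 = (236 - 7^2)/17 = 187/17 = 11, a_11 = floor((15 + 7)/11) = 2.
  m_12 = 11*2 - 7 = 15, d_12 = (236 - 15^2)/11 = 11/11 = 1, a_12 = floor((15 + 15)/1) = 30.
  m_13 = 1*30 - 15 = 15, d_13 = (236 - 15^2)/1 = 11/1 = 11: (m_13, d_13) = (m_1, d_1) = (15, 11), so from here the quotients repeat a_1, ..., a_12; the period length is 12.
Hence the expansion of sqrt(236) is a_0 = 15 followed by the repeating block 2, 1, 3, 5, 1, 6, 1, 5, 3, 1, 2, 30 (period 12).

[15; (2, 1, 3, 5, 1, 6, 1, 5, 3, 1, 2, 30)]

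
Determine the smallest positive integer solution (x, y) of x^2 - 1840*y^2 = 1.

First expand sqrt(1840) as a continued fraction. With x_i = (sqrt(1840) + m_i)/d_i and (m_0, d_0) = (0, 1): a_0 = floor(sqrt(1840)) = 42, since 42^2 = 1764 <= 1840 < 1849 = 43^2.
Iterate m_{i+1} = d_i*a_i - m_i, d_{i+1} = (1840 - m_{i+1}^2)/d_i, a_{i+1} = floor((a_0 + m_{i+1})/d_{i+1}):
  m_1 = 1*42 - 0 = 42, d_1 = (1840 - 42^2)/1 = 76/1 = 76, a_1 = floor((42 + 42)/76) = 1.
  m_2 = 76*1 - 42 = 34, d_2 = (1840 - 34^2)/76 = 684/76 = 9, a_2 = floor((42 + 34)/9) = 8.
  m_3 = 9*8 - 34 = 38, d_3 = (1840 - 38^2)/9 = 396/9 = 44, a_3 = floor((42 + 38)/44) = 1.
  m_4 = 44*1 - 38 = 6, d_4 = (1840 - 6^2)/44 = 1804/44 = 41, a_4 = floor((42 + 6)/41) = 1.
  m_5 = 41*1 - 6 = 35, d_5 = (1840 - 35^2)/41 = 615/41 = 15, a_5 = floor((42 + 35)/15) = 5.
  m_6 = 15*5 - 35 = 40, d_6 = (1840 - 40^2)/15 = 240/15 = 16, a_6 = floor((42 + 40)/16) = 5.
  m_7 = 16*5 - 40 = 40, d_7 = (1840 - 40^2)/16 = 240/16 = 15, a_7 = floor((42 + 40)/15) = 5.
  m_8 = 15*5 - 40 = 35, d_8 = (1840 - 35^2)/15 = 615/15 = 41, a_8 = floor((42 + 35)/41) = 1.
  m_9 = 41*1 - 35 = 6, d_9 = (1840 - 6^2)/41 = 1804/41 = 44, a_9 = floor((42 + 6)/44) = 1.
  m_10 = 44*1 - 6 = 38, d_10 = (1840 - 38^2)/44 = 396/44 = 9, a_10 = floor((42 + 38)/9) = 8.
  m_11 = 9*8 - 38 = 34, d_11 = (1840 - 34^2)/9 = 684/9 = 76, a_11 = floor((42 + 34)/76) = 1.
  m_12 = 76*1 - 34 = 42, d_12 = (1840 - 42^2)/76 = 76/76 = 1, a_12 = floor((42 + 42)/1) = 84.
  m_13 = 1*84 - 42 = 42, d_13 = (1840 - 42^2)/1 = 76/1 = 76: (m_13, d_13) = (m_1, d_1) = (42, 76), so from here the quotients repeat a_1, ..., a_12; the period length is 12.
So sqrt(1840) = [42; (1, 8, 1, 1, 5, 5, 5, 1, 1, 8, 1, 84)] with period length k = 12.
k is even, so the fundamental solution of x^2 - 1840y^2 = 1 is (p_{k-1}, q_{k-1}) = (p_11, q_11); compute convergents through index 11.
Convergents (p_i = a_i*p_{i-1} + p_{i-2}, q_i = a_i*q_{i-1} + q_{i-2} with p_{-2}=0, p_{-1}=1, q_{-2}=1, q_{-1}=0):
  i=0: a_0=42, p_0 = 42*1 + 0 = 42, q_0 = 42*0 + 1 = 1.
  i=1: a_1=1, p_1 = 1*42 + 1 = 43, q_1 = 1*1 + 0 = 1.
  i=2: a_2=8, p_2 = 8*43 + 42 = 386, q_2 = 8*1 + 1 = 9.
  i=3: a_3=1, p_3 = 1*386 + 43 = 429, q_3 = 1*9 + 1 = 10.
  i=4: a_4=1, p_4 = 1*429 + 386 = 815, q_4 = 1*10 + 9 = 19.
  i=5: a_5=5, p_5 = 5*815 + 429 = 4504, q_5 = 5*19 + 10 = 105.
  i=6: a_6=5, p_6 = 5*4504 + 815 = 23335, q_6 = 5*105 + 19 = 544.
  i=7: a_7=5, p_7 = 5*23335 + 4504 = 121179, q_7 = 5*544 + 105 = 2825.
  i=8: a_8=1, p_8 = 1*121179 + 23335 = 144514, q_8 = 1*2825 + 544 = 3369.
  i=9: a_9=1, p_9 = 1*144514 + 121179 = 265693, q_9 = 1*3369 + 2825 = 6194.
  i=10: a_10=8, p_10 = 8*265693 + 144514 = 2270058, q_10 = 8*6194 + 3369 = 52921.
  i=11: a_11=1, p_11 = 1*2270058 + 265693 = 2535751, q_11 = 1*52921 + 6194 = 59115.
Check: 2535751^2 - 1840*59115^2 = 6430033134001 - 6430033134000 = 1, so (x, y) = (2535751, 59115) solves the equation, and by the theorem it is the least positive solution.

(x, y) = (2535751, 59115)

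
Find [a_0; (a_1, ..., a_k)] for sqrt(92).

Write x_i = (sqrt(92) + m_i)/d_i with (m_0, d_0) = (0, 1). a_0 = floor(sqrt(92)) = 9, since 9^2 = 81 <= 92 < 100 = 10^2.
Iterate m_{i+1} = d_i*a_i - m_i, d_{i+1} = (92 - m_{i+1}^2)/d_i, a_{i+1} = floor((a_0 + m_{i+1})/d_{i+1}):
  m_1 = 1*9 - 0 = 9, d_1 = (92 - 9^2)/1 = 11/1 = 11, a_1 = floor((9 + 9)/11) = 1.
  m_2 = 11*1 - 9 = 2, d_2 = (92 - 2^2)/11 = 88/11 = 8, a_2 = floor((9 + 2)/8) = 1.
  m_3 = 8*1 - 2 = 6, d_3 = (92 - 6^2)/8 = 56/8 = 7, a_3 = floor((9 + 6)/7) = 2.
  m_4 = 7*2 - 6 = 8, d_4 = (92 - 8^2)/7 = 28/7 = 4, a_4 = floor((9 + 8)/4) = 4.
  m_5 = 4*4 - 8 = 8, d_5 = (92 - 8^2)/4 = 28/4 = 7, a_5 = floor((9 + 8)/7) = 2.
  m_6 = 7*2 - 8 = 6, d_6 = (92 - 6^2)/7 = 56/7 = 8, a_6 = floor((9 + 6)/8) = 1.
  m_7 = 8*1 - 6 = 2, d_7 = (92 - 2^2)/8 = 88/8 = 11, a_7 = floor((9 + 2)/11) = 1.
  m_8 = 11*1 - 2 = 9, d_8 = (92 - 9^2)/11 = 11/11 = 1, a_8 = floor((9 + 9)/1) = 18.
  m_9 = 1*18 - 9 = 9, d_9 = (92 - 9^2)/1 = 11/1 = 11: (m_9, d_9) = (m_1, d_1) = (9, 11), so from here the quotients repeat a_1, ..., a_8; the period length is 8.
Hence the expansion of sqrt(92) is a_0 = 9 followed by the repeating block 1, 1, 2, 4, 2, 1, 1, 18 (period 8).

[9; (1, 1, 2, 4, 2, 1, 1, 18)]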